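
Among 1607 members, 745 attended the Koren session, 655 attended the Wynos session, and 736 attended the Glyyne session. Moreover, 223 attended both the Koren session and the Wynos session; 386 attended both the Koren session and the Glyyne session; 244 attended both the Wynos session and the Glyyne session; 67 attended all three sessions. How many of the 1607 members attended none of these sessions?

257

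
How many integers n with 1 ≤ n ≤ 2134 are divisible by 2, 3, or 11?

1488

⌊2134/2⌋ + ⌊2134/3⌋ + ⌊2134/11⌋ − ⌊2134/6⌋ − ⌊2134/22⌋ − ⌊2134/33⌋ + ⌊2134/66⌋ = 1067 + 711 + 194 − 355 − 97 − 64 + 32 = 1488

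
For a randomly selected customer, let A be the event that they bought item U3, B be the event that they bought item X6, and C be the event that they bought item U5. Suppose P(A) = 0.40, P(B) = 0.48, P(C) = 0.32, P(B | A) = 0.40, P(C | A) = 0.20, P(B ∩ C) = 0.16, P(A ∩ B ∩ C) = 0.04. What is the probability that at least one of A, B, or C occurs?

0.84

P(A ∩ B) = P(A)·P(B|A) = 0.40 × 0.40 = 0.16
P(A ∩ C) = P(A)·P(C|A) = 0.40 × 0.20 = 0.08
P(A ∪ B ∪ C) = 0.40 + 0.48 + 0.32 − 0.16 − 0.08 − 0.16 + 0.04 = 0.84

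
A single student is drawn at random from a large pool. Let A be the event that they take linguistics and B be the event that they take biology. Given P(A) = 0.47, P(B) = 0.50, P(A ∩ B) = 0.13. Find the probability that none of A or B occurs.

Using inclusion–exclusion:
P(A ∪ B) = 0.47 + 0.50 − 0.13 = 0.84
P(none) = 1 − 0.84 = 0.16

0.16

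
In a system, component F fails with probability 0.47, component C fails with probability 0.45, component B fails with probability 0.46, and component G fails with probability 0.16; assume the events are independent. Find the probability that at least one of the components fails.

0.8677756

P(none) = (1 − 0.47) × (1 − 0.45) × (1 − 0.46) × (1 − 0.16) = 0.53 × 0.55 × 0.54 × 0.84 = 0.1322244
P(at least one) = 1 − 0.1322244 = 0.8677756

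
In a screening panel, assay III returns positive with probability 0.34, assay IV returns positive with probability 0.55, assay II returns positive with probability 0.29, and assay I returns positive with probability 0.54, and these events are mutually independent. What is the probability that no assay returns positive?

0.0970002

P(none) = (1 − 0.34) × (1 − 0.55) × (1 − 0.29) × (1 − 0.54) = 0.66 × 0.45 × 0.71 × 0.46 = 0.0970002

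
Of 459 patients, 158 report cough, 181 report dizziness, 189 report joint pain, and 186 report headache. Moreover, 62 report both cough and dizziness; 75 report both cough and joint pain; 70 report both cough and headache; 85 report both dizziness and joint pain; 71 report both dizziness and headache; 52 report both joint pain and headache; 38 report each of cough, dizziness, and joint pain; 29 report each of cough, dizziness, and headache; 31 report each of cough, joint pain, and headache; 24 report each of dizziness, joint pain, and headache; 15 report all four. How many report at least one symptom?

406

By inclusion–exclusion:
|union| = 158 + 181 + 189 + 186 − 62 − 75 − 70 − 85 − 71 − 52 + 38 + 29 + 31 + 24 − 15 = 406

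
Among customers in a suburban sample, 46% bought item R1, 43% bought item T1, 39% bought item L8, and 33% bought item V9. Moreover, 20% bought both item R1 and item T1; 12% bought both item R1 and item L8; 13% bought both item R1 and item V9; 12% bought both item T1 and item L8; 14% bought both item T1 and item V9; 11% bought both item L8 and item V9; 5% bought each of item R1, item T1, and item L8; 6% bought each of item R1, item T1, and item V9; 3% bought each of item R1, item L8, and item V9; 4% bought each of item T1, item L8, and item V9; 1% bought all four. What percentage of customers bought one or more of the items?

96%

By inclusion-exclusion,
P(≥1) = 46 + 43 + 39 + 33 − 20 − 12 − 13 − 12 − 14 − 11 + 5 + 6 + 3 + 4 − 1 = 96%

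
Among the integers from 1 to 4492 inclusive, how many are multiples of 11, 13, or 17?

408 + 345 + 264 − 31 − 24 − 20 + 1 = 943

943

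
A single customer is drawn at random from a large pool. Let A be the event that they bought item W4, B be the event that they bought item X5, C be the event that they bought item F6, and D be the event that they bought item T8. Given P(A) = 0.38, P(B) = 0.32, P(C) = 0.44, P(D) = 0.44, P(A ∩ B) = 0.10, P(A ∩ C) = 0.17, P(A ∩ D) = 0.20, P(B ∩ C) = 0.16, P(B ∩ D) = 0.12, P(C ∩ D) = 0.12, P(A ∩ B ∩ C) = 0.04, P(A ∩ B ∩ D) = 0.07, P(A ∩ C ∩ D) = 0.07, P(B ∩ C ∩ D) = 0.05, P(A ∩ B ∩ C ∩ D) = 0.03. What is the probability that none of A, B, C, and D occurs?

P(A ∪ B ∪ C ∪ D) = 0.38 + 0.32 + 0.44 + 0.44 − 0.10 − 0.17 − 0.20 − 0.16 − 0.12 − 0.12 + 0.04 + 0.07 + 0.07 + 0.05 − 0.03 = 0.91
P(none) = 1 − 0.91 = 0.09

0.09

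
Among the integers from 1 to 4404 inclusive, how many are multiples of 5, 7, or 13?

Inclusion–exclusion gives
floor(4404/5) + floor(4404/7) + floor(4404/13) − floor(4404/35) − floor(4404/65) − floor(4404/91) + floor(4404/455) = 880 + 629 + 338 − 125 − 67 − 48 + 9 = 1616

1616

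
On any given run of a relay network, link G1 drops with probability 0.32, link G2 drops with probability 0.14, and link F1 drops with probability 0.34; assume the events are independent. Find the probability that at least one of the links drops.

P(none) = (1 − 0.32) × (1 − 0.14) × (1 − 0.34) = 0.68 × 0.86 × 0.66 = 0.385968
P(at least one) = 1 − 0.385968 = 0.614032

0.614032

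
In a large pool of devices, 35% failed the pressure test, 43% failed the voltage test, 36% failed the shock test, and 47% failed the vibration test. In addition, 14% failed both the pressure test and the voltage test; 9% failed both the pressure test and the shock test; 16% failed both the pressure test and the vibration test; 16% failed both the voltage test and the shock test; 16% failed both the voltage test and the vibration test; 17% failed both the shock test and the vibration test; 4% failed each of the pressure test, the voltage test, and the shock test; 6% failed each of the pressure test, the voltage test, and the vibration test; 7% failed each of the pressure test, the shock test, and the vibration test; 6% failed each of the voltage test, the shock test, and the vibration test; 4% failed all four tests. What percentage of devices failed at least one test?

92%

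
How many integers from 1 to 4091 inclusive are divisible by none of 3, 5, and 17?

2054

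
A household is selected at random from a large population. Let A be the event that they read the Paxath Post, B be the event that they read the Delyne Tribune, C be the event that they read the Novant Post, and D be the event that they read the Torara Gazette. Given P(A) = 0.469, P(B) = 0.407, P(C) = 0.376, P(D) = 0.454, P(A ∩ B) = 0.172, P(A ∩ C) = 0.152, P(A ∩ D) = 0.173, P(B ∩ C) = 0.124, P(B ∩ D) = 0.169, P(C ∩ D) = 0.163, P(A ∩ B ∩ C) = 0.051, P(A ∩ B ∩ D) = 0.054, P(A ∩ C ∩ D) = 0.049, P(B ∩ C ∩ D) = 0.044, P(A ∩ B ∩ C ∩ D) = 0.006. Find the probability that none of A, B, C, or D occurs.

0.055

P(A ∪ B ∪ C ∪ D) = 0.469 + 0.407 + 0.376 + 0.454 − 0.172 − 0.152 − 0.173 − 0.124 − 0.169 − 0.163 + 0.051 + 0.054 + 0.049 + 0.044 − 0.006 = 0.945
P(none) = 1 − 0.945 = 0.055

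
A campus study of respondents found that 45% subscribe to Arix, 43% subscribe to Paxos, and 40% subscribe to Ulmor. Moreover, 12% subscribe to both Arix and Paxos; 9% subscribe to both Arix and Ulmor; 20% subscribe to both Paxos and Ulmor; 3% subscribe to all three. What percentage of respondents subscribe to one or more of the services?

By inclusion-exclusion,
P(at least one) = 45 + 43 + 40 − 12 − 9 − 20 + 3 = 90%

90%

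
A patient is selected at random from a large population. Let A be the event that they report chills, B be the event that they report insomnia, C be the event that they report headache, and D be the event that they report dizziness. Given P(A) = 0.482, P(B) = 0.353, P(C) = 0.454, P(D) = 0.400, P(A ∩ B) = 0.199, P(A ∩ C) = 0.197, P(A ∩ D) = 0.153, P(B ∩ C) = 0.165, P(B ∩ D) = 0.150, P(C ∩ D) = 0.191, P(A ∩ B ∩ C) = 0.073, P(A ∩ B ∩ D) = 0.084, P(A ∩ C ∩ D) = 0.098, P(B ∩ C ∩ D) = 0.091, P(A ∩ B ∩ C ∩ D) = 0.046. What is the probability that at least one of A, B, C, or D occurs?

By inclusion-exclusion,
P(A ∪ B ∪ C ∪ D) = 0.482 + 0.353 + 0.454 + 0.400 − 0.199 − 0.197 − 0.153 − 0.165 − 0.150 − 0.191 + 0.073 + 0.084 + 0.098 + 0.091 − 0.046 = 0.934

0.934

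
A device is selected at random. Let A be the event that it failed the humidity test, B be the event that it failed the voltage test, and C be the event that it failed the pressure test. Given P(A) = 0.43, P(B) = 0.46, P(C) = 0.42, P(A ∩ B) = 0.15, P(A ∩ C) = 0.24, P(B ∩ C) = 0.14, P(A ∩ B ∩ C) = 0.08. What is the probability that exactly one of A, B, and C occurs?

0.49

By inclusion–exclusion (exactly-one form):
P(exactly one) = 0.43 + 0.46 + 0.42 − 2·0.15 − 2·0.24 − 2·0.14 + 3·0.08 = 0.49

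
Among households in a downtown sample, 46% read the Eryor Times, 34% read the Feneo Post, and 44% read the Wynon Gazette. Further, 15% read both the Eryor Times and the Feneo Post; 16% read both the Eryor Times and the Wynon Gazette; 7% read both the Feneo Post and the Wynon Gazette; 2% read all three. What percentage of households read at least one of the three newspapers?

88%

By inclusion-exclusion,
P(≥1) = 46 + 34 + 44 − 15 − 16 − 7 + 2 = 88%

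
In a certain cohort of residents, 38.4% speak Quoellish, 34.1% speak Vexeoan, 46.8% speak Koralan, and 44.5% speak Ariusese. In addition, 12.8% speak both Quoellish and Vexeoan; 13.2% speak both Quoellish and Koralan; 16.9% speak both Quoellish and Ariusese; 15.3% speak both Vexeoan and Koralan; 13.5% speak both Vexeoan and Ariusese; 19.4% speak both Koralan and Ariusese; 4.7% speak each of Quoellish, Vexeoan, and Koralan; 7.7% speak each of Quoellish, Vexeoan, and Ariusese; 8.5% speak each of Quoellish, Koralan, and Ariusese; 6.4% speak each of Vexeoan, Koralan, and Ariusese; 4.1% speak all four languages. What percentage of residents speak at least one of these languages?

P(union) = 38.4 + 34.1 + 46.8 + 44.5 − 12.8 − 13.2 − 16.9 − 15.3 − 13.5 − 19.4 + 4.7 + 7.7 + 8.5 + 6.4 − 4.1 = 95.9%

95.9%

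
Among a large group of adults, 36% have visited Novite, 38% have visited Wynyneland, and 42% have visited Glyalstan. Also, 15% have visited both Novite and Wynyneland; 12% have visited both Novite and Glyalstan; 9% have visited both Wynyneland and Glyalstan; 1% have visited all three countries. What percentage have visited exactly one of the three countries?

47%

Using the inclusion–exclusion count for exactly one event:
P(exactly one) = 36 + 38 + 42 − 2·15 − 2·12 − 2·9 + 3·1 = 47%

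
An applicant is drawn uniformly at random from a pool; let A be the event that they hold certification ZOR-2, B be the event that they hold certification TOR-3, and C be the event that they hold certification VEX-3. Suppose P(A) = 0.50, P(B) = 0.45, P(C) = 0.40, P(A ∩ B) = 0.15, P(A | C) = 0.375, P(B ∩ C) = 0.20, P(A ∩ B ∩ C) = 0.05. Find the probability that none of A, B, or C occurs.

0.10

P(A ∩ C) = P(C)·P(A|C) = 0.40 × 0.375 = 0.15
Using inclusion–exclusion:
P(A ∪ B ∪ C) = 0.50 + 0.45 + 0.40 − 0.15 − 0.15 − 0.20 + 0.05 = 0.90
P(none) = 1 − 0.90 = 0.10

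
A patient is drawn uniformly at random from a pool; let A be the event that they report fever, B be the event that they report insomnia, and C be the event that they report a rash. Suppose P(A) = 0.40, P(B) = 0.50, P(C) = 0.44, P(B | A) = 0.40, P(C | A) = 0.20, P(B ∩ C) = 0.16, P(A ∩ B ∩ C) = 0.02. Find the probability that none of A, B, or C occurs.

0.04

P(A ∩ B) = P(A)·P(B|A) = 0.40 × 0.40 = 0.16
P(A ∩ C) = P(A)·P(C|A) = 0.40 × 0.20 = 0.08
P(A ∪ B ∪ C) = 0.40 + 0.50 + 0.44 − 0.16 − 0.08 − 0.16 + 0.02 = 0.96
P(none) = 1 − 0.96 = 0.04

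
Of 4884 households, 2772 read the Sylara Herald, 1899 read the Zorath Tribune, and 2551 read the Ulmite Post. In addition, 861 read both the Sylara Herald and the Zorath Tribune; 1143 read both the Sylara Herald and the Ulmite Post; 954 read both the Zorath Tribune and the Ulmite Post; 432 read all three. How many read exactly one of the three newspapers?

2602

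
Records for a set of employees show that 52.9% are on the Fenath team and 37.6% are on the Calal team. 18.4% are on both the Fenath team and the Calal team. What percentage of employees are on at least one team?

72.1%

Apply inclusion-exclusion:
P(≥1) = 52.9 + 37.6 − 18.4 = 72.1%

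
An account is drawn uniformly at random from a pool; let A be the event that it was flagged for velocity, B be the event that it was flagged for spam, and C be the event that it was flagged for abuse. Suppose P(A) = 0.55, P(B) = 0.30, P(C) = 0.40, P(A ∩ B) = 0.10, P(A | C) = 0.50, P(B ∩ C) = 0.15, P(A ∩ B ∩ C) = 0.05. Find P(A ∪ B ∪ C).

0.85

P(A ∩ C) = P(C)·P(A|C) = 0.40 × 0.50 = 0.20
Using inclusion–exclusion:
P(A ∪ B ∪ C) = 0.55 + 0.30 + 0.40 − 0.10 − 0.20 − 0.15 + 0.05 = 0.85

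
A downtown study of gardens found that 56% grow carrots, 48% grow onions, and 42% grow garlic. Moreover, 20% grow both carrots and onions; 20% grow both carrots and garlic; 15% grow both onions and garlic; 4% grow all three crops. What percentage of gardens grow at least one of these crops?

Apply inclusion-exclusion:
P(≥1) = 56 + 48 + 42 − 20 − 20 − 15 + 4 = 95%

95%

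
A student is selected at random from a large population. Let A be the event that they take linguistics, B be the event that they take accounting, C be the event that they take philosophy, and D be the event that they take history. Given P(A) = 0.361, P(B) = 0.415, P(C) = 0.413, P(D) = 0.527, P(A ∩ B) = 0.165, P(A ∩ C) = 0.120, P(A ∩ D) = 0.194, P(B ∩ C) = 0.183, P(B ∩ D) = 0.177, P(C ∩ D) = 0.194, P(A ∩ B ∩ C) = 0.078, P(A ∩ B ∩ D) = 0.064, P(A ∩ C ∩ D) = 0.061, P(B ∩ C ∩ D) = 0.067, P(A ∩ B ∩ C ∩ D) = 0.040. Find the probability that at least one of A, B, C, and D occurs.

0.913

P(A ∪ B ∪ C ∪ D) = 0.361 + 0.415 + 0.413 + 0.527 − 0.165 − 0.120 − 0.194 − 0.183 − 0.177 − 0.194 + 0.078 + 0.064 + 0.061 + 0.067 − 0.040 = 0.913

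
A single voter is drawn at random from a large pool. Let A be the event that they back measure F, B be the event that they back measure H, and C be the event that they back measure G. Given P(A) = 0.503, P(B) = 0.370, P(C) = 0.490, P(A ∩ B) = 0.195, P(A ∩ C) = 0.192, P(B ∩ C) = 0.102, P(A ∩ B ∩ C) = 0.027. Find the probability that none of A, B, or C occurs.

0.099

Inclusion–exclusion gives
P(A ∪ B ∪ C) = 0.503 + 0.370 + 0.490 − 0.195 − 0.192 − 0.102 + 0.027 = 0.901
P(none) = 1 − 0.901 = 0.099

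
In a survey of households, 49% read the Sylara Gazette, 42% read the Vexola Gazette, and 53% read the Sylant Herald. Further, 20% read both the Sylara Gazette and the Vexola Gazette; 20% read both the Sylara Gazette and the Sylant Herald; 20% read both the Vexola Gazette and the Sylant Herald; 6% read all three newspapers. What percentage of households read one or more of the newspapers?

P(union) = 49 + 42 + 53 − 20 − 20 − 20 + 6 = 90%

90%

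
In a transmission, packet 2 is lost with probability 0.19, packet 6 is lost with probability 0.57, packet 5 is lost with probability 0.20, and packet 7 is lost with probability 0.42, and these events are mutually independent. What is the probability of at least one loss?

0.8383888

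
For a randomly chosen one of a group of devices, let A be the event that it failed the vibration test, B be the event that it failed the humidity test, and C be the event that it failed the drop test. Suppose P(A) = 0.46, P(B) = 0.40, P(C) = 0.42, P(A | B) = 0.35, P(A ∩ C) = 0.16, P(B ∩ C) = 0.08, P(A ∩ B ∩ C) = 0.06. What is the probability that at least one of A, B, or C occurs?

0.96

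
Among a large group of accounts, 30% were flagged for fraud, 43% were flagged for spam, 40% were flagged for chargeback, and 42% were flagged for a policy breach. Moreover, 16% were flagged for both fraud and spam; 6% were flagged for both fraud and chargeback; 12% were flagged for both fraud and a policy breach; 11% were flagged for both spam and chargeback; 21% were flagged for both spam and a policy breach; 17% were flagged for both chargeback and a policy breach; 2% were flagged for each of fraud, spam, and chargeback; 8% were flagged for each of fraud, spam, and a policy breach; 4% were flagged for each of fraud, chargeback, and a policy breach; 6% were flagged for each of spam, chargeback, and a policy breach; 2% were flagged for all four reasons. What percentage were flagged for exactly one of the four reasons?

41%

Using the inclusion–exclusion count for exactly one event:
P(exactly one) = 30 + 43 + 40 + 42 − 2·16 − 2·6 − 2·12 − 2·11 − 2·21 − 2·17 + 3·2 + 3·8 + 3·4 + 3·6 − 4·2 = 41%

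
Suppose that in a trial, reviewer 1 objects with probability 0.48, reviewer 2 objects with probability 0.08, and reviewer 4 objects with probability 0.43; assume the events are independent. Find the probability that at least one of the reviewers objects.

0.727312

P(none) = (1 − 0.48) × (1 − 0.08) × (1 − 0.43) = 0.52 × 0.92 × 0.57 = 0.272688
P(at least one) = 1 − 0.272688 = 0.727312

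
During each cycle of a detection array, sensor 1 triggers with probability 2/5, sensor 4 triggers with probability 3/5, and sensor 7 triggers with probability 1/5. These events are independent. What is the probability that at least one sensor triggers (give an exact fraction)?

101/125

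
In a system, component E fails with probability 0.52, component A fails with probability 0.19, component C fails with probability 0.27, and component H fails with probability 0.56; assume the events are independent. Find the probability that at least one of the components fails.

P(none) = (1 − 0.52) × (1 − 0.19) × (1 − 0.27) × (1 − 0.56) = 0.48 × 0.81 × 0.73 × 0.44 = 0.12488256
P(at least one) = 1 − 0.12488256 = 0.87511744

0.87511744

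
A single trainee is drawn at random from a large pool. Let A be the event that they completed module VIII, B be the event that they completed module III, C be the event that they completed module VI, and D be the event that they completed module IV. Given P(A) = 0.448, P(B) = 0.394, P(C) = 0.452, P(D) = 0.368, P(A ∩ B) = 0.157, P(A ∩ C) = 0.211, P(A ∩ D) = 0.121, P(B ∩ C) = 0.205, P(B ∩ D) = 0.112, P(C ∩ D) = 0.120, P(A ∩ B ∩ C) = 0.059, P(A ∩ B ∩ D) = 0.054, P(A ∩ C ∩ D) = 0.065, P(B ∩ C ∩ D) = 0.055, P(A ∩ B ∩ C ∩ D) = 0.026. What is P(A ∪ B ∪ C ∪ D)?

P(A ∪ B ∪ C ∪ D) = 0.448 + 0.394 + 0.452 + 0.368 − 0.157 − 0.211 − 0.121 − 0.205 − 0.112 − 0.120 + 0.059 + 0.054 + 0.065 + 0.055 − 0.026 = 0.943

0.943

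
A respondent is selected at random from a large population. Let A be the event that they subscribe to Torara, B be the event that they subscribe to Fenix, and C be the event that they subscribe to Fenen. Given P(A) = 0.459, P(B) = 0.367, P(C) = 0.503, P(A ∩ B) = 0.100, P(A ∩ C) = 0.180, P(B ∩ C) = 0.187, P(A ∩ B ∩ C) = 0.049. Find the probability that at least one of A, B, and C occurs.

P(A ∪ B ∪ C) = 0.459 + 0.367 + 0.503 − 0.100 − 0.180 − 0.187 + 0.049 = 0.911

0.911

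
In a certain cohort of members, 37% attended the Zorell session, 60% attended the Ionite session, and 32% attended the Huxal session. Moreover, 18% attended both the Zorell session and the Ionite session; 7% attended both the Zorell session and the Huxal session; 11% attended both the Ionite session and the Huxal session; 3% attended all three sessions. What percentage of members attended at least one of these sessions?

96%

P(≥1) = 37 + 60 + 32 − 18 − 7 − 11 + 3 = 96%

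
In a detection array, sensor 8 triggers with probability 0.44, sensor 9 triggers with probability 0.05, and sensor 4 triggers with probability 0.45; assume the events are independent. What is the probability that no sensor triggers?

0.2926

Independence gives P(none) = ∏(1 − pᵢ).
P(none) = (1 − 0.44) × (1 − 0.05) × (1 − 0.45) = 0.56 × 0.95 × 0.55 = 0.2926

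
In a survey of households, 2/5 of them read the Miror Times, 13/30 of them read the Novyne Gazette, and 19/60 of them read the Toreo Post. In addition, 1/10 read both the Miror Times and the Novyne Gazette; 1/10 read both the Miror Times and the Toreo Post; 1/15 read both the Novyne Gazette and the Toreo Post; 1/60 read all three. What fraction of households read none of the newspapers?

P(union) = 2/5 + 13/30 + 19/60 − 1/10 − 1/10 − 1/15 + 1/60 = 9/10
P(none) = 1 − 9/10 = 1/10

1/10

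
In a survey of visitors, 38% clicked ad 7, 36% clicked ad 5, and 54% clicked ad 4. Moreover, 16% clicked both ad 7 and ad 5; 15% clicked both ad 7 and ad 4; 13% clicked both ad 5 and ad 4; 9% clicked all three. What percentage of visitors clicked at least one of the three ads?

93%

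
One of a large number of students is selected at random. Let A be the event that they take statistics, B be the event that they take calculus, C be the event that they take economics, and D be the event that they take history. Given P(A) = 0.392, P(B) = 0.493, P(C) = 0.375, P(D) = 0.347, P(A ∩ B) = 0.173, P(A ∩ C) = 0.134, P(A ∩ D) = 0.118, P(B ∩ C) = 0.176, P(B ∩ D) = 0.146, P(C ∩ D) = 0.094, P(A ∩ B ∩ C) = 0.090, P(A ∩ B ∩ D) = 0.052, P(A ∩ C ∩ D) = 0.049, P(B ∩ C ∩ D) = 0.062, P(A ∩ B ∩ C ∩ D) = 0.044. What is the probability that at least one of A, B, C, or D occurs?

0.975

P(A ∪ B ∪ C ∪ D) = 0.392 + 0.493 + 0.375 + 0.347 − 0.173 − 0.134 − 0.118 − 0.176 − 0.146 − 0.094 + 0.090 + 0.052 + 0.049 + 0.062 − 0.044 = 0.975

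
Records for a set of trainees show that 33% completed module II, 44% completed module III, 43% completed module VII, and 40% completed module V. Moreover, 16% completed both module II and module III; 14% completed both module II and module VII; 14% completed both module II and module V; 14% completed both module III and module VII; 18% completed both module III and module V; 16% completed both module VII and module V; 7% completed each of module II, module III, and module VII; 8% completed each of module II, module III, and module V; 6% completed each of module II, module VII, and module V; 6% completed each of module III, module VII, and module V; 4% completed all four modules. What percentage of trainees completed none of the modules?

9%

P(≥1) = 33 + 44 + 43 + 40 − 16 − 14 − 14 − 14 − 18 − 16 + 7 + 8 + 6 + 6 − 4 = 91%
P(none) = 100% − 91% = 9%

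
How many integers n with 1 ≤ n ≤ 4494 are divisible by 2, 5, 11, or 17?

2955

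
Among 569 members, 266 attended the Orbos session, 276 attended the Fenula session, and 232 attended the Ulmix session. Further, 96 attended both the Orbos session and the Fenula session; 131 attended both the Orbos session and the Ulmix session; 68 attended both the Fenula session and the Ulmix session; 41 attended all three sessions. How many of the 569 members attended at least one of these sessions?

520

|at least one| = 266 + 276 + 232 − 96 − 131 − 68 + 41 = 520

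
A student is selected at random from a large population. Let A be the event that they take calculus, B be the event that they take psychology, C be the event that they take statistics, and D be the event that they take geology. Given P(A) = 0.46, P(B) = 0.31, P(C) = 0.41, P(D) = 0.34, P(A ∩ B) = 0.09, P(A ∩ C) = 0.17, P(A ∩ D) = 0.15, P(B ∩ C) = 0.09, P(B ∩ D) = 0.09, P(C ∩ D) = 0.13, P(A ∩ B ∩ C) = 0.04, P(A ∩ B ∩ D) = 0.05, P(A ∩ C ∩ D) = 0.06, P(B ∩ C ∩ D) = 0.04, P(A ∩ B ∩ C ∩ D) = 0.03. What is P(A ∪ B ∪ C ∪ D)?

Using inclusion–exclusion:
P(A ∪ B ∪ C ∪ D) = 0.46 + 0.31 + 0.41 + 0.34 − 0.09 − 0.17 − 0.15 − 0.09 − 0.09 − 0.13 + 0.04 + 0.05 + 0.06 + 0.04 − 0.03 = 0.96

0.96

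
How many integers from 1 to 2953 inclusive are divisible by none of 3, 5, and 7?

1350

floor(2953/3) + floor(2953/5) + floor(2953/7) − floor(2953/15) − floor(2953/21) − floor(2953/35) + floor(2953/105) = 984 + 590 + 421 − 196 − 140 − 84 + 28 = 1603
2953 − 1603 = 1350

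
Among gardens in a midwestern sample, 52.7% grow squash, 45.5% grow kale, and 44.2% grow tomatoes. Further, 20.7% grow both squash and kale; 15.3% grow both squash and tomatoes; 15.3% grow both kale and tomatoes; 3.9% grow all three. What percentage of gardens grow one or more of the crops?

Inclusion–exclusion gives
P(at least one) = 52.7 + 45.5 + 44.2 − 20.7 − 15.3 − 15.3 + 3.9 = 95.0%

95.0%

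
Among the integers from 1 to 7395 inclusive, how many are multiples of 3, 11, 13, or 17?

3502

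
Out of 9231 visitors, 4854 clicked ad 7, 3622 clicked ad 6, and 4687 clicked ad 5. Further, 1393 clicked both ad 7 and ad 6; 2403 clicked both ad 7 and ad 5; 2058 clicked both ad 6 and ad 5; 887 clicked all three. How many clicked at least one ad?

By inclusion-exclusion,
|union| = 4854 + 3622 + 4687 − 1393 − 2403 − 2058 + 887 = 8196

8196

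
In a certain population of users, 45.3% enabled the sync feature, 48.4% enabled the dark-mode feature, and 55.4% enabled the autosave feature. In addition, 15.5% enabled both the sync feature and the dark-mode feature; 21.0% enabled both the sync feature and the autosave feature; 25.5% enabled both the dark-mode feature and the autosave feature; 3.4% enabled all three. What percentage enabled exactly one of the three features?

35.3%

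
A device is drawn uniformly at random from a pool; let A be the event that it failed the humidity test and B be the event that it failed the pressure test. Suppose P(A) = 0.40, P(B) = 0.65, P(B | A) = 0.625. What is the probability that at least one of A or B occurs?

P(A ∩ B) = P(A)·P(B|A) = 0.40 × 0.625 = 0.25
By inclusion–exclusion:
P(A ∪ B) = 0.40 + 0.65 − 0.25 = 0.80

0.80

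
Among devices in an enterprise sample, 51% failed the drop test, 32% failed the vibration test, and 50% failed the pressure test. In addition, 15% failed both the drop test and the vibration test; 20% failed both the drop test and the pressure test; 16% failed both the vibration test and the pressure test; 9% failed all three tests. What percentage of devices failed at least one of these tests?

91%

P(union) = 51 + 32 + 50 − 15 − 20 − 16 + 9 = 91%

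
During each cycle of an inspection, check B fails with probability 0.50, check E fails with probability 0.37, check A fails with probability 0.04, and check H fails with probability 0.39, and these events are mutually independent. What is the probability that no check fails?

0.184464

P(none) = (1 − 0.50) × (1 − 0.37) × (1 − 0.04) × (1 − 0.39) = 0.50 × 0.63 × 0.96 × 0.61 = 0.184464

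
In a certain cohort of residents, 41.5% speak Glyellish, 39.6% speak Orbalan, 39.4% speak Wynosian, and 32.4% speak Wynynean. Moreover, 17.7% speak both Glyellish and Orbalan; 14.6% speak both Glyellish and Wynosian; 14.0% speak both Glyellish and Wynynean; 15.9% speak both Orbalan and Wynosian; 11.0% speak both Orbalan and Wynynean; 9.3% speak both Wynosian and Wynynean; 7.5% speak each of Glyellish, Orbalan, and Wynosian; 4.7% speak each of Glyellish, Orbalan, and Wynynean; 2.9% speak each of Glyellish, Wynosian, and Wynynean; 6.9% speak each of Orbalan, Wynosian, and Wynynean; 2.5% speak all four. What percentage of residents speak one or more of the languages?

Using inclusion–exclusion:
P(union) = 41.5 + 39.6 + 39.4 + 32.4 − 17.7 − 14.6 − 14.0 − 15.9 − 11.0 − 9.3 + 7.5 + 4.7 + 2.9 + 6.9 − 2.5 = 89.9%

89.9%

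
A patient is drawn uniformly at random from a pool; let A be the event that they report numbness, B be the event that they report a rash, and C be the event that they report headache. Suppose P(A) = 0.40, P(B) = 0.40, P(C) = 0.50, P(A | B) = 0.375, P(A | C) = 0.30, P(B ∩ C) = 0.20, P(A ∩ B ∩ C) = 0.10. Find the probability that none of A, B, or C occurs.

0.10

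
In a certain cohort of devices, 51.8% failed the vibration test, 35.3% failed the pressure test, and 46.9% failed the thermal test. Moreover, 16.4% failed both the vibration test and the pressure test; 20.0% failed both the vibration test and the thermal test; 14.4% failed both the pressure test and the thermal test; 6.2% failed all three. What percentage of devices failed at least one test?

89.4%

P(≥1) = 51.8 + 35.3 + 46.9 − 16.4 − 20.0 − 14.4 + 6.2 = 89.4%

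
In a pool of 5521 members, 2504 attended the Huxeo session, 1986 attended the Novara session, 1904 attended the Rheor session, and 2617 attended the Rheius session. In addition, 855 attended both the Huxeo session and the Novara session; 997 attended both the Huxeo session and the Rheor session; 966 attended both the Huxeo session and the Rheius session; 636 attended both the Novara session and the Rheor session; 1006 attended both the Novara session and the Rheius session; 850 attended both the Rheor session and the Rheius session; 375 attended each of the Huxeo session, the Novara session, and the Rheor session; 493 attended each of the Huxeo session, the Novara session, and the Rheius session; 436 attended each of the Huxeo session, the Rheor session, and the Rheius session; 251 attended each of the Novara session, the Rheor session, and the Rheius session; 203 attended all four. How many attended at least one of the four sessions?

5053

N(≥1) = 2504 + 1986 + 1904 + 2617 − 855 − 997 − 966 − 636 − 1006 − 850 + 375 + 493 + 436 + 251 − 203 = 5053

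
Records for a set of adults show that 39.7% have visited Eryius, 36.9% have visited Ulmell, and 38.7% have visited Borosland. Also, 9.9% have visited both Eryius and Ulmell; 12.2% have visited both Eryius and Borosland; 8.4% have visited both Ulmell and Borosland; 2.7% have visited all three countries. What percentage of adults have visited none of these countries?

12.5%

By inclusion-exclusion,
P(union) = 39.7 + 36.9 + 38.7 − 9.9 − 12.2 − 8.4 + 2.7 = 87.5%
P(none) = 100% − 87.5% = 12.5%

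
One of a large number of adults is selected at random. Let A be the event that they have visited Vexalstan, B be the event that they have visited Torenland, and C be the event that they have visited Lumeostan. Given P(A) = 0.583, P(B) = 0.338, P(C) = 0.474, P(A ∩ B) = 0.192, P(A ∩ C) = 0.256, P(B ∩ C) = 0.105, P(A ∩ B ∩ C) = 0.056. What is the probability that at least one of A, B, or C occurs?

0.898

P(A ∪ B ∪ C) = 0.583 + 0.338 + 0.474 − 0.192 − 0.256 − 0.105 + 0.056 = 0.898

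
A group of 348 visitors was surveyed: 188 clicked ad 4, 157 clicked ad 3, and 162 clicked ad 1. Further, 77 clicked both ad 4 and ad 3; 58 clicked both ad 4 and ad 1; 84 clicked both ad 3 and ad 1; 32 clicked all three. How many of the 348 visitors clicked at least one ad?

|at least one| = 188 + 157 + 162 − 77 − 58 − 84 + 32 = 320

320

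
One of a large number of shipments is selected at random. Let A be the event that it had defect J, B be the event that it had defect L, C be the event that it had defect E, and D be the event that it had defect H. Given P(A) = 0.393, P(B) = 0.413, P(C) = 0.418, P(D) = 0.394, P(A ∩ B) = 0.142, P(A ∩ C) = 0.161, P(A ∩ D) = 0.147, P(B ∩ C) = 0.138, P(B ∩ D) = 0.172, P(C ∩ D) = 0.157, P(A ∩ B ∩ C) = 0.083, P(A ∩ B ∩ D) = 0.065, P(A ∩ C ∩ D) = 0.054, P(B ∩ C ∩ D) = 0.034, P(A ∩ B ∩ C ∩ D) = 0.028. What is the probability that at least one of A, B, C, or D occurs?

0.909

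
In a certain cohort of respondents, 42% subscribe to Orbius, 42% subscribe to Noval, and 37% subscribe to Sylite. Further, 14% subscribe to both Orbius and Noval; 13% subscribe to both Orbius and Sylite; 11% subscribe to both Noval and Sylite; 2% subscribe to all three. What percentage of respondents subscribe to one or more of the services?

85%

P(≥1) = 42 + 42 + 37 − 14 − 13 − 11 + 2 = 85%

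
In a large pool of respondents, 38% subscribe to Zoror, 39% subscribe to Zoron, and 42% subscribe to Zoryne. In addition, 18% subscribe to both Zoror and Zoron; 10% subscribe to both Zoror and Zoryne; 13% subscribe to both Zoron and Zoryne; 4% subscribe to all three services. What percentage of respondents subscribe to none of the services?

18%

P(≥1) = 38 + 39 + 42 − 18 − 10 − 13 + 4 = 82%
P(none) = 100% − 82% = 18%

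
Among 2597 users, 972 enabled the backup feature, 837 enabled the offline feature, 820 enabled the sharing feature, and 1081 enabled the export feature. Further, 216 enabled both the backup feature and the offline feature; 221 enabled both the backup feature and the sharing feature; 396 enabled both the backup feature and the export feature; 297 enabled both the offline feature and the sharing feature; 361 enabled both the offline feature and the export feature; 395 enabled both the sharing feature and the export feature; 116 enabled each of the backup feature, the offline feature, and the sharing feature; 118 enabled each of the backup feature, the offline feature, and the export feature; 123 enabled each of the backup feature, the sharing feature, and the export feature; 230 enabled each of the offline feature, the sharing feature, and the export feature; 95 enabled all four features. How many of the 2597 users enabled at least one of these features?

By inclusion-exclusion,
N(≥1) = 972 + 837 + 820 + 1081 − 216 − 221 − 396 − 297 − 361 − 395 + 116 + 118 + 123 + 230 − 95 = 2316

2316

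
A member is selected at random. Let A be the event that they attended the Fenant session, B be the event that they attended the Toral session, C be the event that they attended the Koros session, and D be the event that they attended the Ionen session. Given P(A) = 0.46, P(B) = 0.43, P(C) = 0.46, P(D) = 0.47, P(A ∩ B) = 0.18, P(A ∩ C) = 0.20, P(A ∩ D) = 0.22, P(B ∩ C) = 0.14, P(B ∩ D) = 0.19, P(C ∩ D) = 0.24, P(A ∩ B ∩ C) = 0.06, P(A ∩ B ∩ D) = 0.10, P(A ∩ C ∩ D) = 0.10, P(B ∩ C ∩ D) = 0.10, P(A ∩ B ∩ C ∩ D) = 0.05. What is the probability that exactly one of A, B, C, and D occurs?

P(exactly one) = 0.46 + 0.43 + 0.46 + 0.47 − 2·0.18 − 2·0.20 − 2·0.22 − 2·0.14 − 2·0.19 − 2·0.24 + 3·0.06 + 3·0.10 + 3·0.10 + 3·0.10 − 4·0.05 = 0.36

0.36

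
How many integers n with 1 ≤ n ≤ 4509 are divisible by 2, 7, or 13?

⌊4509/2⌋ + ⌊4509/7⌋ + ⌊4509/13⌋ − ⌊4509/14⌋ − ⌊4509/26⌋ − ⌊4509/91⌋ + ⌊4509/182⌋ = 2254 + 644 + 346 − 322 − 173 − 49 + 24 = 2724

2724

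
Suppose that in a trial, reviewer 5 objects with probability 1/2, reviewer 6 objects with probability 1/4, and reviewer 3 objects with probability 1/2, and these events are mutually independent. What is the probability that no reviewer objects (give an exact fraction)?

3/16

P(none) = (1 − 1/2) × (1 − 1/4) × (1 − 1/2) = 1/2 × 3/4 × 1/2 = 3/16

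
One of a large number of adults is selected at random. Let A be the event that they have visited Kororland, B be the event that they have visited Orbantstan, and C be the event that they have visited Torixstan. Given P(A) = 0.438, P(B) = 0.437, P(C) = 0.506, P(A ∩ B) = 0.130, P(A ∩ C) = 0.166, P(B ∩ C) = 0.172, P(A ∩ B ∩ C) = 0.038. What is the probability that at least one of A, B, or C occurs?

0.951

Apply inclusion-exclusion:
P(A ∪ B ∪ C) = 0.438 + 0.437 + 0.506 − 0.130 − 0.166 − 0.172 + 0.038 = 0.951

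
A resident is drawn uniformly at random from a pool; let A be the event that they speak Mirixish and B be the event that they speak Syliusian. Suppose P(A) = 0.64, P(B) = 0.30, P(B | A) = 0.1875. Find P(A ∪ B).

P(A ∩ B) = P(A)·P(B|A) = 0.64 × 0.1875 = 0.12
Inclusion–exclusion gives
P(A ∪ B) = 0.64 + 0.30 − 0.12 = 0.82

0.82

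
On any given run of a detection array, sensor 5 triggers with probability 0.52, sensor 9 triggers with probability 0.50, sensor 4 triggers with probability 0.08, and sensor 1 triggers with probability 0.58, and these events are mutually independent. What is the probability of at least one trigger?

0.907264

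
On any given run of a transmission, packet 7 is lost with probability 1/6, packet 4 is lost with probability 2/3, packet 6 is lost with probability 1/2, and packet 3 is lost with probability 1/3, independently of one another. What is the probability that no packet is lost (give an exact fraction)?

5/54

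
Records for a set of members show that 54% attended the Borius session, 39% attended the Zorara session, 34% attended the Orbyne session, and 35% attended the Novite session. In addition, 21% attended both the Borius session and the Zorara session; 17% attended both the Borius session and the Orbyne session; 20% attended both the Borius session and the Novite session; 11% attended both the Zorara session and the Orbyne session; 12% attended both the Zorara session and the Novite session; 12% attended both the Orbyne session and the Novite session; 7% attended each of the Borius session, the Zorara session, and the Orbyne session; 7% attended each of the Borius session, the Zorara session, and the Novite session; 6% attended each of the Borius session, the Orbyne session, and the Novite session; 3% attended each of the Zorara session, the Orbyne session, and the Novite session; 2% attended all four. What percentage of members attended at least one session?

90%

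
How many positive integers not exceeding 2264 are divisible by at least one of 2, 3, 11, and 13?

1631

floor(2264/2) + floor(2264/3) + floor(2264/11) + floor(2264/13) − floor(2264/6) − floor(2264/22) − floor(2264/26) − floor(2264/33) − floor(2264/39) − floor(2264/143) + floor(2264/66) + floor(2264/78) + floor(2264/286) + floor(2264/429) − floor(2264/858) = 1132 + 754 + 205 + 174 − 377 − 102 − 87 − 68 − 58 − 15 + 34 + 29 + 7 + 5 − 2 = 1631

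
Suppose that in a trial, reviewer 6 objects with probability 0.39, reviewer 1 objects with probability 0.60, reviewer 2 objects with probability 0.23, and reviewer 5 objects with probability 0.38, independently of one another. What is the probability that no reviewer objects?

Since the events are independent, P(none) is the product of the individual non-occurrence probabilities.
P(none) = (1 − 0.39) × (1 − 0.60) × (1 − 0.23) × (1 − 0.38) = 0.61 × 0.40 × 0.77 × 0.62 = 0.1164856

0.1164856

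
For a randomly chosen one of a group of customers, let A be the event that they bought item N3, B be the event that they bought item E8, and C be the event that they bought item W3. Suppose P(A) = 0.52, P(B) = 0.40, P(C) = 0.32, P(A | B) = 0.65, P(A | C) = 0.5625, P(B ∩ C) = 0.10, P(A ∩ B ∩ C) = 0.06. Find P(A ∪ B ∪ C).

P(A ∩ B) = P(B)·P(A|B) = 0.40 × 0.65 = 0.26
P(A ∩ C) = P(C)·P(A|C) = 0.32 × 0.5625 = 0.18
Using inclusion–exclusion:
P(A ∪ B ∪ C) = 0.52 + 0.40 + 0.32 − 0.26 − 0.18 − 0.10 + 0.06 = 0.76

0.76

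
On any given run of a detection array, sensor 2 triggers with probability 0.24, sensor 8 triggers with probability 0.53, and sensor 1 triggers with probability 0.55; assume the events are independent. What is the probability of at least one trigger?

0.83926

Independence gives P(none) = ∏(1 − pᵢ).
P(none) = (1 − 0.24) × (1 − 0.53) × (1 − 0.55) = 0.76 × 0.47 × 0.45 = 0.16074
P(at least one) = 1 − 0.16074 = 0.83926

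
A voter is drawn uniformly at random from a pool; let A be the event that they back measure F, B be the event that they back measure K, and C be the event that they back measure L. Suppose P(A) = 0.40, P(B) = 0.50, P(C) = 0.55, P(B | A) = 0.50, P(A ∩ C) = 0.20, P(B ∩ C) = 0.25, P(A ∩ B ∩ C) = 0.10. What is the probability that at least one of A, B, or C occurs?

0.90

P(A ∩ B) = P(A)·P(B|A) = 0.40 × 0.50 = 0.20
P(A ∪ B ∪ C) = 0.40 + 0.50 + 0.55 − 0.20 − 0.20 − 0.25 + 0.10 = 0.90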